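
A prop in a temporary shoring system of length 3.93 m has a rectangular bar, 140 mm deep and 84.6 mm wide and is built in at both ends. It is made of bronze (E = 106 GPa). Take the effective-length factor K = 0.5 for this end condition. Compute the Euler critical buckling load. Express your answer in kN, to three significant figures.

P_cr ≈ 1910 kN

Buckling occurs about the weak axis: I_min = h·b³/12 with b = 84.6 mm (the shorter side).
I_min = 140×84.6³/12 = 7.064×10^6 mm⁴
I = 7.064×10^6 mm⁴ = 7.064×10^-6 m⁴
Effective length L_e = K·L = 0.5 × 3.93 = 1.965 m
P_cr = π²EI / L_e² = π² × 106×10⁹ × 7.064×10^-6 / 1.965² = 1.914×10^6 N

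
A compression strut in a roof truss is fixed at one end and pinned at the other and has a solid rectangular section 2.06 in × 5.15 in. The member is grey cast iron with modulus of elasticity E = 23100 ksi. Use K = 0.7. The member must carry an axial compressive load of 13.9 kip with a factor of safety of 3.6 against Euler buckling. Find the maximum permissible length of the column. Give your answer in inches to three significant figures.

Buckling occurs about the weak axis: I_min = h·b³/12 with b = 2.06 in (the shorter side).
I_min = 5.15×2.06³/12 = 3.752 in⁴
Required critical load P_cr = n·P = 3.6 × 13.9 = 50.04 kip = 5.004×10^4 lb
From P_cr = π²EI/(K·L)²:  L = (1/K)·√(π²EI/P_cr) = (1/0.7)·√(π²×2.31×10^7×3.752/5.004×10^4)
L = 187 in

L_max ≈ 187 in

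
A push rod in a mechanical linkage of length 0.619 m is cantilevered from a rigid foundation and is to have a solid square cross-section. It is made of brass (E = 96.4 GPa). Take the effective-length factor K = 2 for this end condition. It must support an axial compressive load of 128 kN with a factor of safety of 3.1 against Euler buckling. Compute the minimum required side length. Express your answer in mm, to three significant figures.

a ≈ 52.6 mm

Required P_cr = n·P = 3.1 × 128 = 396.8 kN
L_e = K·L = 2 × 0.619 = 1.238 m
Required I = P_cr·L_e²/(π²E) = 3.968×10^5 × 1.238² / (π² × 9.64×10^10) = 6.392×10^-7 m⁴
I_req = 6.392×10^5 mm⁴
Solid square: I = a⁴/12  ⇒  a = (12I)^(1/4) = (12×6.392×10^5)^(1/4) = 52.6 mm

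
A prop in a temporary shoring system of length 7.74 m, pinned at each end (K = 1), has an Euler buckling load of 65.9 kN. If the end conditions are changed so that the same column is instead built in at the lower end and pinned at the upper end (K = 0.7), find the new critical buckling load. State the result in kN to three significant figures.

P_cr ∝ 1/K², so P_cr,new = P_cr,old × (K_old/K_new)² = 65.9 × (1/0.7)²
= 65.9 × 2.041 = 134 kN

P_cr ≈ 134 kN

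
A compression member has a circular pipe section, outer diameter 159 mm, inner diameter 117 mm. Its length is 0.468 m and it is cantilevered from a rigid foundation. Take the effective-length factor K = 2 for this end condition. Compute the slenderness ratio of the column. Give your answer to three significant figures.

λ ≈ 19.0

d_o = 159 mm, d_i = 117 mm
I = π(d_o⁴ − d_i⁴)/64 = π(159⁴ − 117.0⁴)/64 = 2.217×10^7 mm⁴
A = 9.104×10^3 mm²;  r_min = √(I/A) = √(2.217×10^7/9.104×10^3) = 49.35 mm
L_e = K·L = 2 × 0.468 m = 0.9360 m = 936.00 mm
λ = L_e / r_min = 936.00 / 49.35 = 19.0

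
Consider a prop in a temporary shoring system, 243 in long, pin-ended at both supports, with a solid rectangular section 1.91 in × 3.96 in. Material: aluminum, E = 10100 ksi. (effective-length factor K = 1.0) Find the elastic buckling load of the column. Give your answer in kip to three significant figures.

P_cr ≈ 3.88 kip

Buckling occurs about the weak axis: I_min = h·b³/12 with b = 1.91 in (the shorter side).
I_min = 3.96×1.91³/12 = 2.299 in⁴
Effective length L_e = K·L = 1 × 243 = 243.0 in
P_cr = π²EI / L_e² = π² × 10100×10³ × 2.299 / 243.0² = 3.882×10^3 lb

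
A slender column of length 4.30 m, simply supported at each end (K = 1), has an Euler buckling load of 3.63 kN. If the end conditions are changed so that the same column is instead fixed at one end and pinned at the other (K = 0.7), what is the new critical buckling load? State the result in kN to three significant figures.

P_cr ≈ 7.41 kN

P_cr ∝ 1/K², so P_cr,new = P_cr,old × (K_old/K_new)² = 3.63 × (1/0.7)²
= 3.63 × 2.041 = 7.41 kN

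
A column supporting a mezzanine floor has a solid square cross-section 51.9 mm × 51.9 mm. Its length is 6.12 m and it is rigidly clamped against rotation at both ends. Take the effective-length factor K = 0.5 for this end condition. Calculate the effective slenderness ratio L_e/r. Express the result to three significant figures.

For a square r = a/√12 = 51.9/√12 = 14.98 mm
L_e = K·L = 0.5 × 6.12 m = 3.060 m = 3060.0 mm
λ = L_e / r_min = 3060.0 / 14.98 = 204

λ ≈ 204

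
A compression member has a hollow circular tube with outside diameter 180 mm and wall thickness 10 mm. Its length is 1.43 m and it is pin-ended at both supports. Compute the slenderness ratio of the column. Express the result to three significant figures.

λ ≈ 23.8

Inner diameter d_i = 180 − 2×10 = 160.0 mm
I = π(d_o⁴ − d_i⁴)/64 = π(180⁴ − 160.0⁴)/64 = 1.936×10^7 mm⁴
A = 5.341×10^3 mm²;  r_min = √(I/A) = √(1.936×10^7/5.341×10^3) = 60.21 mm
L_e = K·L = 1 × 1.43 m = 1.430 m = 1430.0 mm
λ = L_e / r_min = 1430.0 / 60.21 = 23.8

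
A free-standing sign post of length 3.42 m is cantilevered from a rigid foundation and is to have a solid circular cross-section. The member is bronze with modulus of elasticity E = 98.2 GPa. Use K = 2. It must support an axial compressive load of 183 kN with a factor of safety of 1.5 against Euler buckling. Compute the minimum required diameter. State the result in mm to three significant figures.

d ≈ 128 mm

Required P_cr = n·P = 1.5 × 183 = 274.5 kN
L_e = K·L = 2 × 3.42 = 6.840 m
Required I = P_cr·L_e²/(π²E) = 2.745×10^5 × 6.840² / (π² × 9.82×10^10) = 1.325×10^-5 m⁴
I_req = 1.325×10^7 mm⁴
Solid circle: I = πd⁴/64  ⇒  d = (64I/π)^(1/4) = (64×1.325×10^7/π)^(1/4) = 128 mm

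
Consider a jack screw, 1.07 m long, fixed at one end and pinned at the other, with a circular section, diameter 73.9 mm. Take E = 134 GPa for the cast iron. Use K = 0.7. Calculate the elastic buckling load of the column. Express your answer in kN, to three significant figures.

I = πd⁴/64 = π×73.9⁴/64 = 1.464×10^6 mm⁴
I = 1.464×10^6 mm⁴ = 1.464×10^-6 m⁴
Effective length L_e = K·L = 0.7 × 1.07 = 0.7490 m
P_cr = π²EI / L_e² = π² × 134×10⁹ × 1.464×10^-6 / 0.7490² = 3.451×10^6 N

P_cr ≈ 3450 kN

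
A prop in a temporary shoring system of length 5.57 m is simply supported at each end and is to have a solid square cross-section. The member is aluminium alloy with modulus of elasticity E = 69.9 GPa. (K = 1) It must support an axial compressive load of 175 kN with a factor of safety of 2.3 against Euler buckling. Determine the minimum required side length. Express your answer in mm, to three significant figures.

Required P_cr = n·P = 2.3 × 175 = 402.5 kN
L_e = K·L = 1 × 5.57 = 5.570 m
Required I = P_cr·L_e²/(π²E) = 4.025×10^5 × 5.570² / (π² × 6.99×10^10) = 1.810×10^-5 m⁴
I_req = 1.810×10^7 mm⁴
Solid square: I = a⁴/12  ⇒  a = (12I)^(1/4) = (12×1.810×10^7)^(1/4) = 121 mm

a ≈ 121 mm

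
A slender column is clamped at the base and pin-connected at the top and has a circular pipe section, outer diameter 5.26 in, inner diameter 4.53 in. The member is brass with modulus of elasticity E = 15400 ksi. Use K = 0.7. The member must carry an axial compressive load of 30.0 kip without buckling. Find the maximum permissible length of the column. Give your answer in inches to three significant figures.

L_max ≈ 418 in

d_o = 5.26 in, d_i = 4.53 in
I = π(d_o⁴ − d_i⁴)/64 = π(5.26⁴ − 4.530⁴)/64 = 16.91 in⁴
At the buckling limit P_cr = P = 3.000×10^4 lb
From P_cr = π²EI/(K·L)²:  L = (1/K)·√(π²EI/P_cr) = (1/0.7)·√(π²×1.54×10^7×16.91/3.000×10^4)
L = 418 in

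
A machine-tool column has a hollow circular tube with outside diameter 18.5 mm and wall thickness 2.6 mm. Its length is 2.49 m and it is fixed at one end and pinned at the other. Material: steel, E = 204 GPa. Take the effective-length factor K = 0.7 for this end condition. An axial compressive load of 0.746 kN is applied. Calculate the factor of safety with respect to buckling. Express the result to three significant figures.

n ≈ 3.74

Inner diameter d_i = 18.5 − 2×2.6 = 13.30 mm
I = π(d_o⁴ − d_i⁴)/64 = π(18.5⁴ − 13.30⁴)/64 = 4.214×10^3 mm⁴
I = 4.214×10^3 mm⁴ = 4.214×10^-9 m⁴
Effective length L_e = K·L = 0.7 × 2.49 = 1.743 m
P_cr = π²EI / L_e² = π² × 204×10⁹ × 4.214×10^-9 / 1.743² = 2.793×10^3 N
Factor of safety n = P_cr / P = 2.7927 / 0.746 = 3.74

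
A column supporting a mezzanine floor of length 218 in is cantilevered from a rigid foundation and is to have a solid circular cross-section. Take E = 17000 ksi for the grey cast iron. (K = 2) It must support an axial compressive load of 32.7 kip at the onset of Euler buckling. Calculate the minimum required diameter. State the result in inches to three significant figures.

L_e = K·L = 2 × 218 = 436.0 in
Required I = P_cr·L_e²/(π²E) = 3.270×10^4 × 436.0² / (π² × 1.70×10^7) = 37.05 in⁴
Solid circle: I = πd⁴/64  ⇒  d = (64I/π)^(1/4) = (64×37.05/π)^(1/4) = 5.24 in

d ≈ 5.24 in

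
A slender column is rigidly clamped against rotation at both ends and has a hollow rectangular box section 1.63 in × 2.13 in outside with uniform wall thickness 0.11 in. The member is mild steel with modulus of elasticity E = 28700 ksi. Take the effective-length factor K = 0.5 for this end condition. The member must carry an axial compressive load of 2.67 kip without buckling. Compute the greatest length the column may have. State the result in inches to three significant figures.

Inner dimensions: h_i = 2.13 − 2×0.11 = 1.910 in, b_i = 1.63 − 2×0.11 = 1.410 in
Weak-axis I_min = (h_o·b_o³ − h_i·b_i³)/12 with b_o = 1.63, b_i = 1.410 in (shorter outer/inner sides).
I_min = (2.13×1.63³ − 1.910×1.410³)/12 = 0.3225 in⁴
At the buckling limit P_cr = P = 2.670×10^3 lb
From P_cr = π²EI/(K·L)²:  L = (1/K)·√(π²EI/P_cr) = (1/0.5)·√(π²×2.87×10^7×0.3225/2.670×10^3)
L = 370 in

L_max ≈ 370 in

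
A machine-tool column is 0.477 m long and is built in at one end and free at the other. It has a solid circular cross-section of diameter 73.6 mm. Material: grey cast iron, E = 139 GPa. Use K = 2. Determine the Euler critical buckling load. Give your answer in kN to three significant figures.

I = πd⁴/64 = π×73.6⁴/64 = 1.440×10^6 mm⁴
I = 1.440×10^6 mm⁴ = 1.440×10^-6 m⁴
Effective length L_e = K·L = 2 × 0.477 = 0.9540 m
P_cr = π²EI / L_e² = π² × 139×10⁹ × 1.440×10^-6 / 0.9540² = 2.171×10^6 N

P_cr ≈ 2170 kN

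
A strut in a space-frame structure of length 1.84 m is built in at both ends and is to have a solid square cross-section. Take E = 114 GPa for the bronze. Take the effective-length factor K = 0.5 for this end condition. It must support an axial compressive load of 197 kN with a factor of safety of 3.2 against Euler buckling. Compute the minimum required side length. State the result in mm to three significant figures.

a ≈ 48.8 mm

Required P_cr = n·P = 3.2 × 197 = 630.4 kN
L_e = K·L = 0.5 × 1.84 = 0.9200 m
Required I = P_cr·L_e²/(π²E) = 6.304×10^5 × 0.9200² / (π² × 1.14×10^11) = 4.742×10^-7 m⁴
I_req = 4.742×10^5 mm⁴
Solid square: I = a⁴/12  ⇒  a = (12I)^(1/4) = (12×4.742×10^5)^(1/4) = 48.8 mm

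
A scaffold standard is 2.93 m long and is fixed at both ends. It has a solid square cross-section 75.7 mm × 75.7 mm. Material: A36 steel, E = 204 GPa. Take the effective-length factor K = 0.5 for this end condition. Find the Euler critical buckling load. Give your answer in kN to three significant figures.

P_cr ≈ 2570 kN

I = a⁴/12 = 75.7⁴/12 = 2.737×10^6 mm⁴
I = 2.737×10^6 mm⁴ = 2.737×10^-6 m⁴
Effective length L_e = K·L = 0.5 × 2.93 = 1.465 m
P_cr = π²EI / L_e² = π² × 204×10⁹ × 2.737×10^-6 / 1.465² = 2.567×10^6 N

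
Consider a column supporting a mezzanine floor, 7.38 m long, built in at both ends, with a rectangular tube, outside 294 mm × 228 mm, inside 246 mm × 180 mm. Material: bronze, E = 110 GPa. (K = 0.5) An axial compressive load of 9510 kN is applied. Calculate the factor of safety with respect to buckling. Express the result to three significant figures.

Weak-axis I_min = (h_o·b_o³ − h_i·b_i³)/12 with b_o = 228, b_i = 180.0 mm (shorter outer/inner sides).
I_min = (294×228³ − 246.0×180.0³)/12 = 1.708×10^8 mm⁴
I = 1.708×10^8 mm⁴ = 1.708×10^-4 m⁴
Effective length L_e = K·L = 0.5 × 7.38 = 3.690 m
P_cr = π²EI / L_e² = π² × 110×10⁹ × 1.708×10^-4 / 3.690² = 1.362×10^7 N
Factor of safety n = P_cr / P = 13621 / 9510 = 1.43

n ≈ 1.43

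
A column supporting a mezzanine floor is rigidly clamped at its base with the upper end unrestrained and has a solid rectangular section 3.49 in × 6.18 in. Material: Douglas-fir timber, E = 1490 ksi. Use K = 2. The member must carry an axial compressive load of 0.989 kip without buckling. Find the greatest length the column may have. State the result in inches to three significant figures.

L_max ≈ 285 in

Buckling occurs about the weak axis: I_min = h·b³/12 with b = 3.49 in (the shorter side).
I_min = 6.18×3.49³/12 = 21.89 in⁴
At the buckling limit P_cr = P = 989.0 lb
From P_cr = π²EI/(K·L)²:  L = (1/K)·√(π²EI/P_cr) = (1/2)·√(π²×1.49×10^6×21.89/989.0)
L = 285 in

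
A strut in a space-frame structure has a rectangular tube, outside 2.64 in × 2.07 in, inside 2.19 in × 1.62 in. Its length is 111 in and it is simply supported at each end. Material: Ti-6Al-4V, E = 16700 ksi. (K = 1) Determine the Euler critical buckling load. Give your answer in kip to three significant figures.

Weak-axis I_min = (h_o·b_o³ − h_i·b_i³)/12 with b_o = 2.07, b_i = 1.620 in (shorter outer/inner sides).
I_min = (2.64×2.07³ − 2.190×1.620³)/12 = 1.175 in⁴
Effective length L_e = K·L = 1 × 111 = 111.0 in
P_cr = π²EI / L_e² = π² × 16700×10³ × 1.175 / 111.0² = 1.572×10^4 lb

P_cr ≈ 15.7 kip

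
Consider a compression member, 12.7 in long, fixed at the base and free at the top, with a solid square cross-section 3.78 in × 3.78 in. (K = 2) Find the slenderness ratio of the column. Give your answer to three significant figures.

λ ≈ 23.3

For a square r = a/√12 = 3.78/√12 = 1.091 in
L_e = K·L = 2 × 12.7 = 25.40 in
λ = L_e / r_min = 25.400 / 1.091 = 23.3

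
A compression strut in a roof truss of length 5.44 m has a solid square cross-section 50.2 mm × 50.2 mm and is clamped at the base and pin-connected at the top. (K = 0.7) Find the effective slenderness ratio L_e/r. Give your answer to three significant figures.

λ ≈ 263

I = a⁴/12 = 50.2⁴/12 = 5.292×10^5 mm⁴
A = 2.520×10^3 mm²;  r_min = √(I/A) = √(5.292×10^5/2.520×10^3) = 14.49 mm
L_e = K·L = 0.7 × 5.44 m = 3.808 m = 3808.0 mm
λ = L_e / r_min = 3808.0 / 14.49 = 263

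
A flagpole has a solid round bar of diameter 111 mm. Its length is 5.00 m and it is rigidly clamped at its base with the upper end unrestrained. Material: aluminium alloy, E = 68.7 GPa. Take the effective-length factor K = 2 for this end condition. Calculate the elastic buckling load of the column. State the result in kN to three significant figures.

I = πd⁴/64 = π×111⁴/64 = 7.452×10^6 mm⁴
I = 7.452×10^6 mm⁴ = 7.452×10^-6 m⁴
Effective length L_e = K·L = 2 × 5.00 = 10.00 m
P_cr = π²EI / L_e² = π² × 68.7×10⁹ × 7.452×10^-6 / 10.00² = 5.053×10^4 N

P_cr ≈ 50.5 kN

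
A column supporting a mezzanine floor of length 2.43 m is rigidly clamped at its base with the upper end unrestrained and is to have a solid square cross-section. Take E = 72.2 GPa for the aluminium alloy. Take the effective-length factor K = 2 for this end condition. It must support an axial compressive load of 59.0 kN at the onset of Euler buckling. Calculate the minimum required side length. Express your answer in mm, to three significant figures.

a ≈ 69.6 mm

L_e = K·L = 2 × 2.43 = 4.860 m
Required I = P_cr·L_e²/(π²E) = 5.900×10^4 × 4.860² / (π² × 7.22×10^10) = 1.956×10^-6 m⁴
I_req = 1.956×10^6 mm⁴
Solid square: I = a⁴/12  ⇒  a = (12I)^(1/4) = (12×1.956×10^6)^(1/4) = 69.6 mm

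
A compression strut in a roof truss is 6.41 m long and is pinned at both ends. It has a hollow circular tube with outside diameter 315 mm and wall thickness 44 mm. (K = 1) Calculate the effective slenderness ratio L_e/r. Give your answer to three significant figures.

Inner diameter d_i = 315 − 2×44 = 227.0 mm
I = π(d_o⁴ − d_i⁴)/64 = π(315⁴ − 227.0⁴)/64 = 3.530×10^8 mm⁴
A = 3.746×10^4 mm²;  r_min = √(I/A) = √(3.530×10^8/3.746×10^4) = 97.07 mm
L_e = K·L = 1 × 6.41 m = 6.410 m = 6410.0 mm
λ = L_e / r_min = 6410.0 / 97.07 = 66.0

λ ≈ 66.0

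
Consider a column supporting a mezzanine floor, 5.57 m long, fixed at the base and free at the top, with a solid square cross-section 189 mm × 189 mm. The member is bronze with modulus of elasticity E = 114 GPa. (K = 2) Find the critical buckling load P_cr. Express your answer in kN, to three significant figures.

P_cr ≈ 964 kN

I = a⁴/12 = 189⁴/12 = 1.063×10^8 mm⁴
I = 1.063×10^8 mm⁴ = 1.063×10^-4 m⁴
Effective length L_e = K·L = 2 × 5.57 = 11.14 m
P_cr = π²EI / L_e² = π² × 114×10⁹ × 1.063×10^-4 / 11.14² = 9.641×10^5 N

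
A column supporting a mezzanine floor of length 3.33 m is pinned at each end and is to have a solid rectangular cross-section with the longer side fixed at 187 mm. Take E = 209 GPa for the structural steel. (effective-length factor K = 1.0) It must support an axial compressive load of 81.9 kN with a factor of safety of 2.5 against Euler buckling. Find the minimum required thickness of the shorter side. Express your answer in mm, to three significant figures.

Required P_cr = n·P = 2.5 × 81.9 = 204.8 kN
L_e = K·L = 1 × 3.33 = 3.330 m
Required I = P_cr·L_e²/(π²E) = 2.047×10^5 × 3.330² / (π² × 2.09×10^11) = 1.101×10^-6 m⁴
I_req = 1.101×10^6 mm⁴
Rectangle, weak axis: I_min = h·b³/12 with h = 187 mm fixed  ⇒  b = (12I/h)^(1/3) = 41.3 mm

b ≈ 41.3 mm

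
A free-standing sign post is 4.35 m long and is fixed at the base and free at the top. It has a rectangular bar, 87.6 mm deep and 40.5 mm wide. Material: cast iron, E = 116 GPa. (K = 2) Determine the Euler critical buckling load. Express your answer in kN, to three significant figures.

Buckling occurs about the weak axis: I_min = h·b³/12 with b = 40.5 mm (the shorter side).
I_min = 87.6×40.5³/12 = 4.849×10^5 mm⁴
I = 4.849×10^5 mm⁴ = 4.849×10^-7 m⁴
Effective length L_e = K·L = 2 × 4.35 = 8.700 m
P_cr = π²EI / L_e² = π² × 116×10⁹ × 4.849×10^-7 / 8.700² = 7.335×10^3 N

P_cr ≈ 7.34 kN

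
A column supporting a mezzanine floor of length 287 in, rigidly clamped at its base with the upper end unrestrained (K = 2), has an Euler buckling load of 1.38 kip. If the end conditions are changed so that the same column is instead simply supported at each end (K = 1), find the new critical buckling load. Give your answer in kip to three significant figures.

P_cr ∝ 1/K², so P_cr,new = P_cr,old × (K_old/K_new)² = 1.38 × (2/1)²
= 1.38 × 4.000 = 5.52 kip

P_cr ≈ 5.52 kip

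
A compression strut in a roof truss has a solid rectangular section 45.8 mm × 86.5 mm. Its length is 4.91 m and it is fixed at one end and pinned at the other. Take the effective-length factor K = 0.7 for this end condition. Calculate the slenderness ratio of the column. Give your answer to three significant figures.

λ ≈ 260

For a rectangle r_min = b/√12 = 45.8/√12 = 13.22 mm
L_e = K·L = 0.7 × 4.91 m = 3.437 m = 3437.0 mm
λ = L_e / r_min = 3437.0 / 13.22 = 260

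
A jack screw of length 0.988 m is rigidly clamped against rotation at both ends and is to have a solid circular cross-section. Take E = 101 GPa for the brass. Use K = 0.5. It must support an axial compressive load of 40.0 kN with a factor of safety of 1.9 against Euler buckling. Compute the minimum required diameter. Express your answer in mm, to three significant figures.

d ≈ 24.8 mm

Required P_cr = n·P = 1.9 × 40.0 = 76.00 kN
L_e = K·L = 0.5 × 0.988 = 0.4940 m
Required I = P_cr·L_e²/(π²E) = 7.600×10^4 × 0.4940² / (π² × 1.01×10^11) = 1.861×10^-8 m⁴
I_req = 1.861×10^4 mm⁴
Solid circle: I = πd⁴/64  ⇒  d = (64I/π)^(1/4) = (64×1.861×10^4/π)^(1/4) = 24.8 mm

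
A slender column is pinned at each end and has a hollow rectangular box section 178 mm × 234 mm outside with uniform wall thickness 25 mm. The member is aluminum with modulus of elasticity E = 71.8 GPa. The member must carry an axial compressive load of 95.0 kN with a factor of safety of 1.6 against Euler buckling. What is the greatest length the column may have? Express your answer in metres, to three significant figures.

Inner dimensions: h_i = 234 − 2×25 = 184.0 mm, b_i = 178 − 2×25 = 128.0 mm
Weak-axis I_min = (h_o·b_o³ − h_i·b_i³)/12 with b_o = 178, b_i = 128.0 mm (shorter outer/inner sides).
I_min = (234×178³ − 184.0×128.0³)/12 = 7.782×10^7 mm⁴
I = 7.782×10^-5 m⁴
Required critical load P_cr = n·P = 1.6 × 95.0 = 152.0 kN = 1.520×10^5 N
From P_cr = π²EI/(K·L)²:  L = (1/K)·√(π²EI/P_cr) = (1/1)·√(π²×7.18×10^10×7.782×10^-5/1.520×10^5)
L = 19.0 m

L_max ≈ 19.0 m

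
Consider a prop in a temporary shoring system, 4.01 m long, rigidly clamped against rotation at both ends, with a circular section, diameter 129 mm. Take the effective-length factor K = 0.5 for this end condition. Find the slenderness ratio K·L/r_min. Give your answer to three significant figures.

λ ≈ 62.2

For a solid circle r = d/4 = 129/4 = 32.25 mm
L_e = K·L = 0.5 × 4.01 m = 2.005 m = 2005.0 mm
λ = L_e / r_min = 2005.0 / 32.25 = 62.2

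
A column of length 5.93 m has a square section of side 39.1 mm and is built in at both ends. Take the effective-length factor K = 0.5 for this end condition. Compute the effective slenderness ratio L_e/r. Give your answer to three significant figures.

For a square r = a/√12 = 39.1/√12 = 11.29 mm
L_e = K·L = 0.5 × 5.93 m = 2.965 m = 2965.0 mm
λ = L_e / r_min = 2965.0 / 11.29 = 263

λ ≈ 263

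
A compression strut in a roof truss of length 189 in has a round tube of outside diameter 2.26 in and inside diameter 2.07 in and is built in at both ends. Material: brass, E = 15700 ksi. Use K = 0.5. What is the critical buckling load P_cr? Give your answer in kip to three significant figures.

d_o = 2.26 in, d_i = 2.07 in
I = π(d_o⁴ − d_i⁴)/64 = π(2.26⁴ − 2.070⁴)/64 = 0.3793 in⁴
Effective length L_e = K·L = 0.5 × 189 = 94.50 in
P_cr = π²EI / L_e² = π² × 15700×10³ × 0.3793 / 94.50² = 6.582×10^3 lb

P_cr ≈ 6.58 kip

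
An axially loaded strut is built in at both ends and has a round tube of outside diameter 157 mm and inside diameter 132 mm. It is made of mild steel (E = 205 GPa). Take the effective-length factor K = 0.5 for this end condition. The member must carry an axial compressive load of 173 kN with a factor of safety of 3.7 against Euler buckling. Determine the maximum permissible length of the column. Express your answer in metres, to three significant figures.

d_o = 157 mm, d_i = 132 mm
I = π(d_o⁴ − d_i⁴)/64 = π(157⁴ − 132.0⁴)/64 = 1.492×10^7 mm⁴
I = 1.492×10^-5 m⁴
Required critical load P_cr = n·P = 3.7 × 173 = 640.1 kN = 6.401×10^5 N
From P_cr = π²EI/(K·L)²:  L = (1/K)·√(π²EI/P_cr) = (1/0.5)·√(π²×2.05×10^11×1.492×10^-5/6.401×10^5)
L = 13.7 m

L_max ≈ 13.7 m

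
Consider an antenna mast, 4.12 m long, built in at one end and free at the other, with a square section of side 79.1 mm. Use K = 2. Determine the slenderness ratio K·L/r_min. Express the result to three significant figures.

For a square r = a/√12 = 79.1/√12 = 22.83 mm
L_e = K·L = 2 × 4.12 m = 8.240 m = 8240.0 mm
λ = L_e / r_min = 8240.0 / 22.83 = 361

λ ≈ 361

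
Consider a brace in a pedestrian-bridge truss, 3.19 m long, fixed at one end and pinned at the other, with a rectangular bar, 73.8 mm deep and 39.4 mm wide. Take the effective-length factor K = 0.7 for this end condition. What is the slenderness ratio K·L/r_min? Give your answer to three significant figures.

For a rectangle r_min = b/√12 = 39.4/√12 = 11.37 mm
L_e = K·L = 0.7 × 3.19 m = 2.233 m = 2233.0 mm
λ = L_e / r_min = 2233.0 / 11.37 = 196

λ ≈ 196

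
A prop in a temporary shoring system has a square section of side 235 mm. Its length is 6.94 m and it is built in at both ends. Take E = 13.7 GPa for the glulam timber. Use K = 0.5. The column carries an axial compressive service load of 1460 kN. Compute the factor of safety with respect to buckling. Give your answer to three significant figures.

n ≈ 1.95

I = a⁴/12 = 235⁴/12 = 2.542×10^8 mm⁴
I = 2.542×10^8 mm⁴ = 2.542×10^-4 m⁴
Effective length L_e = K·L = 0.5 × 6.94 = 3.470 m
P_cr = π²EI / L_e² = π² × 13.7×10⁹ × 2.542×10^-4 / 3.470² = 2.854×10^6 N
Factor of safety n = P_cr / P = 2854.0 / 1460 = 1.95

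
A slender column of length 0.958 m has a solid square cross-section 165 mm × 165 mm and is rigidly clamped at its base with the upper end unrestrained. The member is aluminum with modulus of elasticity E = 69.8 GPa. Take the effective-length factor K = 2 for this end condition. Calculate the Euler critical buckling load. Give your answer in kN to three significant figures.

P_cr ≈ 11600 kN

I = a⁴/12 = 165⁴/12 = 6.177×10^7 mm⁴
I = 6.177×10^7 mm⁴ = 6.177×10^-5 m⁴
Effective length L_e = K·L = 2 × 0.958 = 1.916 m
P_cr = π²EI / L_e² = π² × 69.8×10⁹ × 6.177×10^-5 / 1.916² = 1.159×10^7 N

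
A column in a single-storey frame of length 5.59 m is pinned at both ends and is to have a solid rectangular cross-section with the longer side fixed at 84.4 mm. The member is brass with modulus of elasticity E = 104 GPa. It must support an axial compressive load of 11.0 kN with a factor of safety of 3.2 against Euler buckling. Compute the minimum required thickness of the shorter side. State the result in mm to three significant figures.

Required P_cr = n·P = 3.2 × 11.0 = 35.20 kN
L_e = K·L = 1 × 5.59 = 5.590 m
Required I = P_cr·L_e²/(π²E) = 3.520×10^4 × 5.590² / (π² × 1.04×10^11) = 1.072×10^-6 m⁴
I_req = 1.072×10^6 mm⁴
Rectangle, weak axis: I_min = h·b³/12 with h = 84.4 mm fixed  ⇒  b = (12I/h)^(1/3) = 53.4 mm

b ≈ 53.4 mm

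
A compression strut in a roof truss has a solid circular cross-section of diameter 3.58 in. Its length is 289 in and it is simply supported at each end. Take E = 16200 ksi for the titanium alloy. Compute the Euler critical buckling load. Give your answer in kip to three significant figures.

P_cr ≈ 15.4 kip

I = πd⁴/64 = π×3.58⁴/64 = 8.063 in⁴
Effective length L_e = K·L = 1 × 289 = 289.0 in
P_cr = π²EI / L_e² = π² × 16200×10³ × 8.063 / 289.0² = 1.544×10^4 lb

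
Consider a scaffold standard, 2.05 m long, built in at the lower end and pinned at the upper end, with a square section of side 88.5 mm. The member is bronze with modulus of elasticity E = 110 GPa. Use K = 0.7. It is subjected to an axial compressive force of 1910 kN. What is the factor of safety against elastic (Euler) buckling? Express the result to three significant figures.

I = a⁴/12 = 88.5⁴/12 = 5.112×10^6 mm⁴
I = 5.112×10^6 mm⁴ = 5.112×10^-6 m⁴
Effective length L_e = K·L = 0.7 × 2.05 = 1.435 m
P_cr = π²EI / L_e² = π² × 110×10⁹ × 5.112×10^-6 / 1.435² = 2.695×10^6 N
Factor of safety n = P_cr / P = 2695.1 / 1910 = 1.41

n ≈ 1.41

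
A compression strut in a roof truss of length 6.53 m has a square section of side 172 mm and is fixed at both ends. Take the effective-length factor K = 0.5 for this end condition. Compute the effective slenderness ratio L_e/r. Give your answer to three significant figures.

λ ≈ 65.8

I = a⁴/12 = 172⁴/12 = 7.293×10^7 mm⁴
A = 2.958×10^4 mm²;  r_min = √(I/A) = √(7.293×10^7/2.958×10^4) = 49.65 mm
L_e = K·L = 0.5 × 6.53 m = 3.265 m = 3265.0 mm
λ = L_e / r_min = 3265.0 / 49.65 = 65.8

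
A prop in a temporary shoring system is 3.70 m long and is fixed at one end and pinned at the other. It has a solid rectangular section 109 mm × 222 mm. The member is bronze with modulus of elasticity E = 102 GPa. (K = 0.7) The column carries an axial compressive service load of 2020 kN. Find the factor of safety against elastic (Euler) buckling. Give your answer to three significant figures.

n ≈ 1.78

Buckling occurs about the weak axis: I_min = h·b³/12 with b = 109 mm (the shorter side).
I_min = 222×109³/12 = 2.396×10^7 mm⁴
I = 2.396×10^7 mm⁴ = 2.396×10^-5 m⁴
Effective length L_e = K·L = 0.7 × 3.70 = 2.590 m
P_cr = π²EI / L_e² = π² × 102×10⁹ × 2.396×10^-5 / 2.590² = 3.595×10^6 N
Factor of safety n = P_cr / P = 3595.4 / 2020 = 1.78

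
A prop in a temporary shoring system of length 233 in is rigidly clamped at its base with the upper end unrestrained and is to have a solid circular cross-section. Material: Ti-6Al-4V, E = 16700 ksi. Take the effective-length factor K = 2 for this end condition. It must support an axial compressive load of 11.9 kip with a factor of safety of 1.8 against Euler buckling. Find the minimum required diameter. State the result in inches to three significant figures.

d ≈ 4.90 in

Required P_cr = n·P = 1.8 × 11.9 = 21.42 kip
L_e = K·L = 2 × 233 = 466.0 in
Required I = P_cr·L_e²/(π²E) = 2.142×10^4 × 466.0² / (π² × 1.67×10^7) = 28.22 in⁴
Solid circle: I = πd⁴/64  ⇒  d = (64I/π)^(1/4) = (64×28.22/π)^(1/4) = 4.90 in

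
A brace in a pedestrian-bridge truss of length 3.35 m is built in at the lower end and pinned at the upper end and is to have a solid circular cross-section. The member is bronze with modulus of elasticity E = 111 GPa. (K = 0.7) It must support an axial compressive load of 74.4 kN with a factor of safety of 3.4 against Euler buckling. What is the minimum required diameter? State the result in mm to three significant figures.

d ≈ 71.3 mm

Required P_cr = n·P = 3.4 × 74.4 = 253.0 kN
L_e = K·L = 0.7 × 3.35 = 2.345 m
Required I = P_cr·L_e²/(π²E) = 2.530×10^5 × 2.345² / (π² × 1.11×10^11) = 1.270×10^-6 m⁴
I_req = 1.270×10^6 mm⁴
Solid circle: I = πd⁴/64  ⇒  d = (64I/π)^(1/4) = (64×1.270×10^6/π)^(1/4) = 71.3 mm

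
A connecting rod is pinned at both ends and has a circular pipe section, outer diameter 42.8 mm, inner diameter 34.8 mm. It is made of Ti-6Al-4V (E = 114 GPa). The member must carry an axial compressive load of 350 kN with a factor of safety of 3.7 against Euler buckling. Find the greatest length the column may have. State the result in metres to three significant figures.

L_max ≈ 0.284 m

d_o = 42.8 mm, d_i = 34.8 mm
I = π(d_o⁴ − d_i⁴)/64 = π(42.8⁴ − 34.80⁴)/64 = 9.273×10^4 mm⁴
I = 9.273×10^-8 m⁴
Required critical load P_cr = n·P = 3.7 × 350 = 1295 kN = 1.295×10^6 N
From P_cr = π²EI/(K·L)²:  L = (1/K)·√(π²EI/P_cr) = (1/1)·√(π²×1.14×10^11×9.273×10^-8/1.295×10^6)
L = 0.284 m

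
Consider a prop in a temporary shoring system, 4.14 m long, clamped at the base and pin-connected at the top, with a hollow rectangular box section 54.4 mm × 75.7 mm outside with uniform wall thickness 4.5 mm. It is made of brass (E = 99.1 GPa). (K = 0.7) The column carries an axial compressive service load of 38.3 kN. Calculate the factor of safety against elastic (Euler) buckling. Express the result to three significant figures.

Inner dimensions: h_i = 75.7 − 2×4.5 = 66.70 mm, b_i = 54.4 − 2×4.5 = 45.40 mm
Weak-axis I_min = (h_o·b_o³ − h_i·b_i³)/12 with b_o = 54.4, b_i = 45.40 mm (shorter outer/inner sides).
I_min = (75.7×54.4³ − 66.70×45.40³)/12 = 4.954×10^5 mm⁴
I = 4.954×10^5 mm⁴ = 4.954×10^-7 m⁴
Effective length L_e = K·L = 0.7 × 4.14 = 2.898 m
P_cr = π²EI / L_e² = π² × 99.1×10⁹ × 4.954×10^-7 / 2.898² = 5.770×10^4 N
Factor of safety n = P_cr / P = 57.699 / 38.3 = 1.51

n ≈ 1.51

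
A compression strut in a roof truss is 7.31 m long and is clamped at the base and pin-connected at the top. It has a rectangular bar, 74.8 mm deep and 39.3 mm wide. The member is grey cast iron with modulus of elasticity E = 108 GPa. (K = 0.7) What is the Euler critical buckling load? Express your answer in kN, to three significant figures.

Buckling occurs about the weak axis: I_min = h·b³/12 with b = 39.3 mm (the shorter side).
I_min = 74.8×39.3³/12 = 3.784×10^5 mm⁴
I = 3.784×10^5 mm⁴ = 3.784×10^-7 m⁴
Effective length L_e = K·L = 0.7 × 7.31 = 5.117 m
P_cr = π²EI / L_e² = π² × 108×10⁹ × 3.784×10^-7 / 5.117² = 1.540×10^4 N

P_cr ≈ 15.4 kN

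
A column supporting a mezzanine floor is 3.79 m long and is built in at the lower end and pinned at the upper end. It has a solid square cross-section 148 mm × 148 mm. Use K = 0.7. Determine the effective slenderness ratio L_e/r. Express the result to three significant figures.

λ ≈ 62.1

I = a⁴/12 = 148⁴/12 = 3.998×10^7 mm⁴
A = 2.190×10^4 mm²;  r_min = √(I/A) = √(3.998×10^7/2.190×10^4) = 42.72 mm
L_e = K·L = 0.7 × 3.79 m = 2.653 m = 2653.0 mm
λ = L_e / r_min = 2653.0 / 42.72 = 62.1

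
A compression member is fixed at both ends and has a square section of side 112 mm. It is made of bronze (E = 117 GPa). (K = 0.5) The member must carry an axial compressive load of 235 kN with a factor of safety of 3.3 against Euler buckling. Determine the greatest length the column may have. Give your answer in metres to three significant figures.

L_max ≈ 8.84 m

I = a⁴/12 = 112⁴/12 = 1.311×10^7 mm⁴
I = 1.311×10^-5 m⁴
Required critical load P_cr = n·P = 3.3 × 235 = 775.5 kN = 7.755×10^5 N
From P_cr = π²EI/(K·L)²:  L = (1/K)·√(π²EI/P_cr) = (1/0.5)·√(π²×1.17×10^11×1.311×10^-5/7.755×10^5)
L = 8.84 m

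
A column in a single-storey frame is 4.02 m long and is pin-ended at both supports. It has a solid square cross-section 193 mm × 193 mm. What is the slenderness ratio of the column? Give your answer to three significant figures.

I = a⁴/12 = 193⁴/12 = 1.156×10^8 mm⁴
A = 3.725×10^4 mm²;  r_min = √(I/A) = √(1.156×10^8/3.725×10^4) = 55.71 mm
L_e = K·L = 1 × 4.02 m = 4.020 m = 4020.0 mm
λ = L_e / r_min = 4020.0 / 55.71 = 72.2

λ ≈ 72.2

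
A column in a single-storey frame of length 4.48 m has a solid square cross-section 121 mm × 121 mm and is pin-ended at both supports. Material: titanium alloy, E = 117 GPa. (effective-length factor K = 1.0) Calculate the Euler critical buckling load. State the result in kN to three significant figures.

P_cr ≈ 1030 kN

I = a⁴/12 = 121⁴/12 = 1.786×10^7 mm⁴
I = 1.786×10^7 mm⁴ = 1.786×10^-5 m⁴
Effective length L_e = K·L = 1 × 4.48 = 4.480 m
P_cr = π²EI / L_e² = π² × 117×10⁹ × 1.786×10^-5 / 4.480² = 1.028×10^6 N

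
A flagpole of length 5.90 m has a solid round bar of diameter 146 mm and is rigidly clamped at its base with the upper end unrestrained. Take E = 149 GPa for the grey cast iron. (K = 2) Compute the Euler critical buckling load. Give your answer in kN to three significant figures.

I = πd⁴/64 = π×146⁴/64 = 2.230×10^7 mm⁴
I = 2.230×10^7 mm⁴ = 2.230×10^-5 m⁴
Effective length L_e = K·L = 2 × 5.90 = 11.80 m
P_cr = π²EI / L_e² = π² × 149×10⁹ × 2.230×10^-5 / 11.80² = 2.356×10^5 N

P_cr ≈ 236 kN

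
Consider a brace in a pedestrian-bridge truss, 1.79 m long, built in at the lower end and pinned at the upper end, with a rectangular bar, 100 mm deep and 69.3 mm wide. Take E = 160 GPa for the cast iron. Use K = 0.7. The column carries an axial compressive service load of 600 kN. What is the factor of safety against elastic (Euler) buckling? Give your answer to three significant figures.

Buckling occurs about the weak axis: I_min = h·b³/12 with b = 69.3 mm (the shorter side).
I_min = 100×69.3³/12 = 2.773×10^6 mm⁴
I = 2.773×10^6 mm⁴ = 2.773×10^-6 m⁴
Effective length L_e = K·L = 0.7 × 1.79 = 1.253 m
P_cr = π²EI / L_e² = π² × 160×10⁹ × 2.773×10^-6 / 1.253² = 2.790×10^6 N
Factor of safety n = P_cr / P = 2789.6 / 600 = 4.65

n ≈ 4.65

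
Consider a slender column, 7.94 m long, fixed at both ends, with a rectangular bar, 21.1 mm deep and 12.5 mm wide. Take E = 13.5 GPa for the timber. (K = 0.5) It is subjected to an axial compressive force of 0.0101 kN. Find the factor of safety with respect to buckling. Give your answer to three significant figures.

n ≈ 2.87

Buckling occurs about the weak axis: I_min = h·b³/12 with b = 12.5 mm (the shorter side).
I_min = 21.1×12.5³/12 = 3.434×10^3 mm⁴
I = 3.434×10^3 mm⁴ = 3.434×10^-9 m⁴
Effective length L_e = K·L = 0.5 × 7.94 = 3.970 m
P_cr = π²EI / L_e² = π² × 13.5×10⁹ × 3.434×10^-9 / 3.970² = 29.03 N
Factor of safety n = P_cr / P = 0.029032 / 0.0101 = 2.87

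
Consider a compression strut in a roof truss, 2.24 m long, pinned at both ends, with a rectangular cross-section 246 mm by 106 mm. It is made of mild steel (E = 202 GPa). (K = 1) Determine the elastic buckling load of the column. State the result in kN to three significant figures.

Buckling occurs about the weak axis: I_min = h·b³/12 with b = 106 mm (the shorter side).
I_min = 246×106³/12 = 2.442×10^7 mm⁴
I = 2.442×10^7 mm⁴ = 2.442×10^-5 m⁴
Effective length L_e = K·L = 1 × 2.24 = 2.240 m
P_cr = π²EI / L_e² = π² × 202×10⁹ × 2.442×10^-5 / 2.240² = 9.701×10^6 N

P_cr ≈ 9700 kN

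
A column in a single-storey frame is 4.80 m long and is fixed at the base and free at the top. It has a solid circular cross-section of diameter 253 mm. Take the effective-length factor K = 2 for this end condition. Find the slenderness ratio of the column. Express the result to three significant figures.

λ ≈ 152

For a solid circle r = d/4 = 253/4 = 63.25 mm
L_e = K·L = 2 × 4.80 m = 9.600 m = 9600.0 mm
λ = L_e / r_min = 9600.0 / 63.25 = 152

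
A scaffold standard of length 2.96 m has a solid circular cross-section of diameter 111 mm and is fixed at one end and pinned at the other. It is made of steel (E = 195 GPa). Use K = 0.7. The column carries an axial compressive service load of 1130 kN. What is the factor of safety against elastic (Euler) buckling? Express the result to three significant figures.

I = πd⁴/64 = π×111⁴/64 = 7.452×10^6 mm⁴
I = 7.452×10^6 mm⁴ = 7.452×10^-6 m⁴
Effective length L_e = K·L = 0.7 × 2.96 = 2.072 m
P_cr = π²EI / L_e² = π² × 195×10⁹ × 7.452×10^-6 / 2.072² = 3.341×10^6 N
Factor of safety n = P_cr / P = 3340.5 / 1130 = 2.96

n ≈ 2.96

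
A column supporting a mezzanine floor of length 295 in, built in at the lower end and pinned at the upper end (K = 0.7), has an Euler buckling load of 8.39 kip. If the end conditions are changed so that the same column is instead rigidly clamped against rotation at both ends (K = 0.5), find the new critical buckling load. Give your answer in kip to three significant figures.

P_cr ≈ 16.4 kip

P_cr ∝ 1/K², so P_cr,new = P_cr,old × (K_old/K_new)² = 8.39 × (0.7/0.5)²
= 8.39 × 1.960 = 16.4 kip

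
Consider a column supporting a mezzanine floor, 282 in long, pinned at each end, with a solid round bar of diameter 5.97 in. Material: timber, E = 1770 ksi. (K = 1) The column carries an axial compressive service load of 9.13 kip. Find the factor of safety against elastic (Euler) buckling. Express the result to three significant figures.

n ≈ 1.50

I = πd⁴/64 = π×5.97⁴/64 = 62.35 in⁴
Effective length L_e = K·L = 1 × 282 = 282.0 in
P_cr = π²EI / L_e² = π² × 1770×10³ × 62.35 / 282.0² = 1.370×10^4 lb
Factor of safety n = P_cr / P = 13.698 / 9.13 = 1.50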